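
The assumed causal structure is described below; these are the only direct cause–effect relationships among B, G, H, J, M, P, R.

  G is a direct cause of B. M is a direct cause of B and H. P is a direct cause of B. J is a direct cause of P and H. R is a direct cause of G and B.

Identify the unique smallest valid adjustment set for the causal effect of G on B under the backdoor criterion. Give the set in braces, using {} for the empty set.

Variables eligible for adjustment (non-descendants of G, excluding G and B): {H, J, M, P, R}.
Backdoor paths from G to B:
  P1: G <- R -> B
The empty set is not sufficient: P1 (G <- R -> B) has no collider blocking it and no conditioned non-collider, so it is open.
Try {R}:
  P1: blocked at fork node R ∈ conditioning set.
{R} contains no descendant of G and blocks every backdoor path.
No other singleton works — e.g. {M} leaves P1 open — so {R} is the unique smallest valid adjustment set.

{R}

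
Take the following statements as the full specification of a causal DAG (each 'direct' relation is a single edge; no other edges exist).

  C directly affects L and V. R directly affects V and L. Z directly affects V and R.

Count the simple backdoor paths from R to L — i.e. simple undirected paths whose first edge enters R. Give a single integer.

1

A backdoor path from R to L is any simple undirected path whose first edge points into R (i.e. leaves R via a parent).
Parents of R: {Z}.
Enumerating:
  P1: R <- Z -> V <- C -> L
That exhausts the simple backdoor paths. Count: 1.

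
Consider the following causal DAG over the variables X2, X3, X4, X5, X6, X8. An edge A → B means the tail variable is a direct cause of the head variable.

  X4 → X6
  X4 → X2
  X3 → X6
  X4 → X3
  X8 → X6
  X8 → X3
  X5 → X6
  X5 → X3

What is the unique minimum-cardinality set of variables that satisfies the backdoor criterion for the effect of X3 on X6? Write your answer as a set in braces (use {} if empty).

{X4, X5, X8}

Variables eligible for adjustment (non-descendants of X3, excluding X3 and X6): {X2, X4, X5, X8}.
Backdoor paths from X3 to X6:
  P1: X3 <- X8 -> X6
  P2: X3 <- X5 -> X6
  P3: X3 <- X4 -> X6
The empty set is not sufficient: P1 (X3 <- X8 -> X6) has no collider blocking it and no conditioned non-collider, so it is open.
Try {X4, X5, X8}:
  P1: blocked at fork node X8 ∈ conditioning set.
  P2: blocked at fork node X5 ∈ conditioning set.
  P3: blocked at fork node X4 ∈ conditioning set.
{X4, X5, X8} contains no descendant of X3 and blocks every backdoor path.
Every element of {X4, X5, X8} is needed (dropping X4 leaves P3 open; dropping X5 leaves P2 open; dropping X8 leaves P1 open), so no proper subset is valid.
Among all size-3 subsets of the eligible variables, only {X4, X5, X8} blocks every backdoor path, so it is the unique smallest valid adjustment set.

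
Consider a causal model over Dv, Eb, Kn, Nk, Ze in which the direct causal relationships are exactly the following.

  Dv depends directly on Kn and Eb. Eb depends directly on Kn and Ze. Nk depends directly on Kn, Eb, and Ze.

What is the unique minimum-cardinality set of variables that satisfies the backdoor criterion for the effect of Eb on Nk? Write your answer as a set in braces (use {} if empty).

{Kn, Ze}

Variables eligible for adjustment (non-descendants of Eb, excluding Eb and Nk): {Kn, Ze}.
Backdoor paths from Eb to Nk:
  P1: Eb <- Kn -> Nk
  P2: Eb <- Ze -> Nk
The empty set is not sufficient: P1 (Eb <- Kn -> Nk) has no collider blocking it and no conditioned non-collider, so it is open.
Try {Kn, Ze}:
  P1: blocked at fork node Kn ∈ conditioning set.
  P2: blocked at fork node Ze ∈ conditioning set.
{Kn, Ze} contains no descendant of Eb and blocks every backdoor path.
Every element of {Kn, Ze} is needed (dropping Kn leaves P1 open; dropping Ze leaves P2 open), so no proper subset is valid.
Among all size-2 subsets of the eligible variables, only {Kn, Ze} blocks every backdoor path, so it is the unique smallest valid adjustment set.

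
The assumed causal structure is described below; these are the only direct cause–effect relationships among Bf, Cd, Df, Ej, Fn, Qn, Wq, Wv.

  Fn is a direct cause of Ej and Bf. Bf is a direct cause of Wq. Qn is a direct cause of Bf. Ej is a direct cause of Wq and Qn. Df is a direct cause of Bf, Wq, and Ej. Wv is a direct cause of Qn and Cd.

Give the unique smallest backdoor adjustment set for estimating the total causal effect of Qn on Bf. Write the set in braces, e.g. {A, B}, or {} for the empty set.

{Ej}

Variables eligible for adjustment (non-descendants of Qn, excluding Qn and Bf): {Cd, Df, Ej, Fn, Wv}.
Backdoor paths from Qn to Bf:
  P1: Qn <- Ej <- Fn -> Bf
  P2: Qn <- Ej <- Df -> Bf
  P3: Qn <- Ej <- Df -> Wq <- Bf
  P4: Qn <- Ej -> Wq <- Df -> Bf
  P5: Qn <- Ej -> Wq <- Bf
The empty set is not sufficient: P1 (Qn <- Ej <- Fn -> Bf) has no collider blocking it and no conditioned non-collider, so it is open.
Try {Ej}:
  P1: blocked at chain node Ej ∈ conditioning set.
  P2: blocked at chain node Ej ∈ conditioning set.
  P3: blocked at chain node Ej ∈ conditioning set.
  P4: blocked at fork node Ej ∈ conditioning set.
  P5: blocked at fork node Ej ∈ conditioning set.
{Ej} contains no descendant of Qn and blocks every backdoor path.
No other singleton works — e.g. {Fn} leaves P2 open — so {Ej} is the unique smallest valid adjustment set.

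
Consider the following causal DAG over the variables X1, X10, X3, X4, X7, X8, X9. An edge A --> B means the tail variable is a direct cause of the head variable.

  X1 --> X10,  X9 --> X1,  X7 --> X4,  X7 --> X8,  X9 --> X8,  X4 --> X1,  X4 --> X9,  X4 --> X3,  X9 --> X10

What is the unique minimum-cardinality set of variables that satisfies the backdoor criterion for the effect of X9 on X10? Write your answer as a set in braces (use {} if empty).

Variables eligible for adjustment (non-descendants of X9, excluding X9 and X10): {X3, X4, X7}.
Backdoor paths from X9 to X10:
  P1: X9 <- X4 -> X1 -> X10
The empty set is not sufficient: P1 (X9 <- X4 -> X1 -> X10) has no collider blocking it and no conditioned non-collider, so it is open.
Try {X4}:
  P1: blocked at fork node X4 ∈ conditioning set.
{X4} contains no descendant of X9 and blocks every backdoor path.
No other singleton works — e.g. {X7} leaves P1 open — so {X4} is the unique smallest valid adjustment set.

{X4}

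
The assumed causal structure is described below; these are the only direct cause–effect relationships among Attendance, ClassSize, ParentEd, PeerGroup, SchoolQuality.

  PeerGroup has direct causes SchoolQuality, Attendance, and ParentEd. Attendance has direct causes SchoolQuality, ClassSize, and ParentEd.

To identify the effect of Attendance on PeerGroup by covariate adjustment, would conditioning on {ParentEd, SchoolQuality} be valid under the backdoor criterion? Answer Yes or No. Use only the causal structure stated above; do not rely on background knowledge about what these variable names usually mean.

Backdoor paths from Attendance to PeerGroup (paths whose first edge points into Attendance):
  P1: Attendance <- SchoolQuality -> PeerGroup
  P2: Attendance <- ParentEd -> PeerGroup
Condition 1 (no descendant of Attendance in the set): holds — descendants of Attendance are {PeerGroup}; none are in {ParentEd, SchoolQuality}.
Condition 2 (every backdoor path blocked by {ParentEd, SchoolQuality}):
  P1: blocked at fork node SchoolQuality ∈ conditioning set.
  P2: blocked at fork node ParentEd ∈ conditioning set.
{ParentEd, SchoolQuality} satisfies the backdoor criterion.

Yes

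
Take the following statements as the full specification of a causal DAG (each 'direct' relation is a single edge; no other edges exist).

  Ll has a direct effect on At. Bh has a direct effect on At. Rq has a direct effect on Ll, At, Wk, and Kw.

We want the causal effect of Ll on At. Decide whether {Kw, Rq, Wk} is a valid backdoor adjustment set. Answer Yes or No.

Yes

Backdoor paths from Ll to At (paths whose first edge points into Ll):
  P1: Ll <- Rq -> At
Condition 1 (no descendant of Ll in the set): holds — descendants of Ll are {At}; none are in {Kw, Rq, Wk}.
Condition 2 (every backdoor path blocked by {Kw, Rq, Wk}):
  P1: blocked at fork node Rq ∈ conditioning set.
{Kw, Rq, Wk} satisfies the backdoor criterion.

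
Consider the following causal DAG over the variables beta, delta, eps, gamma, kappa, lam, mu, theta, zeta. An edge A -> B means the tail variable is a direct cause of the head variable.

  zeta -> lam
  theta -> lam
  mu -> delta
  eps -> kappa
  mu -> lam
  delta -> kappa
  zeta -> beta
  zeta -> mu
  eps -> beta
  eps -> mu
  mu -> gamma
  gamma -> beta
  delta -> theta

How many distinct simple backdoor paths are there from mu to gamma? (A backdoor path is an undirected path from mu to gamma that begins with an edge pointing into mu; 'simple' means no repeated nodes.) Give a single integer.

4

A backdoor path from mu to gamma is any simple undirected path whose first edge points into mu (i.e. leaves mu via a parent).
Parents of mu: {eps, zeta}.
Enumerating:
  P1: mu <- eps -> kappa <- delta -> theta -> lam <- zeta -> beta <- gamma
  P2: mu <- eps -> beta <- gamma
  P3: mu <- zeta -> lam <- theta <- delta -> kappa <- eps -> beta <- gamma
  P4: mu <- zeta -> beta <- gamma
That exhausts the simple backdoor paths. Count: 4.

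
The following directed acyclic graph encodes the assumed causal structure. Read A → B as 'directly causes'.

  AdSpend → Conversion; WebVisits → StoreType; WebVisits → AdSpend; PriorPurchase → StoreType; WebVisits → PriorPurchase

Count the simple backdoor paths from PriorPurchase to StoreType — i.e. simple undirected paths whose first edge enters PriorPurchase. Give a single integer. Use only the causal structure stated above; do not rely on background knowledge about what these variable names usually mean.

1

A backdoor path from PriorPurchase to StoreType is any simple undirected path whose first edge points into PriorPurchase (i.e. leaves PriorPurchase via a parent).
Parents of PriorPurchase: {WebVisits}.
Enumerating:
  P1: PriorPurchase <- WebVisits -> StoreType
That exhausts the simple backdoor paths. Count: 1.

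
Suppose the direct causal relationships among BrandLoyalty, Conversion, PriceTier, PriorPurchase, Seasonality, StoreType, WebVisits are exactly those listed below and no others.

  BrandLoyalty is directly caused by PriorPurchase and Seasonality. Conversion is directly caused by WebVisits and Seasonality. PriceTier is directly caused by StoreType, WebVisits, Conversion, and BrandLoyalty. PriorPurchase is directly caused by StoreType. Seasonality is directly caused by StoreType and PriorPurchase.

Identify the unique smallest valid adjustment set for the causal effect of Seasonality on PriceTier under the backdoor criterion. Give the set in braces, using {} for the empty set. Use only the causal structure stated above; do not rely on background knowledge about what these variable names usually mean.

{PriorPurchase, StoreType}

Variables eligible for adjustment (non-descendants of Seasonality, excluding Seasonality and PriceTier): {PriorPurchase, StoreType, WebVisits}.
Backdoor paths from Seasonality to PriceTier:
  P1: Seasonality <- StoreType -> PriorPurchase -> BrandLoyalty -> PriceTier
  P2: Seasonality <- StoreType -> PriceTier
  P3: Seasonality <- PriorPurchase <- StoreType -> PriceTier
  P4: Seasonality <- PriorPurchase -> BrandLoyalty -> PriceTier
The empty set is not sufficient: P1 (Seasonality <- StoreType -> PriorPurchase -> BrandLoyalty -> PriceTier) has no collider blocking it and no conditioned non-collider, so it is open.
Try {PriorPurchase, StoreType}:
  P1: blocked at fork node StoreType ∈ conditioning set.
  P2: blocked at fork node StoreType ∈ conditioning set.
  P3: blocked at chain node PriorPurchase ∈ conditioning set.
  P4: blocked at fork node PriorPurchase ∈ conditioning set.
{PriorPurchase, StoreType} contains no descendant of Seasonality and blocks every backdoor path.
Every element of {PriorPurchase, StoreType} is needed (dropping PriorPurchase leaves P4 open; dropping StoreType leaves P2 open), so no proper subset is valid.
Among all size-2 subsets of the eligible variables, only {PriorPurchase, StoreType} blocks every backdoor path, so it is the unique smallest valid adjustment set.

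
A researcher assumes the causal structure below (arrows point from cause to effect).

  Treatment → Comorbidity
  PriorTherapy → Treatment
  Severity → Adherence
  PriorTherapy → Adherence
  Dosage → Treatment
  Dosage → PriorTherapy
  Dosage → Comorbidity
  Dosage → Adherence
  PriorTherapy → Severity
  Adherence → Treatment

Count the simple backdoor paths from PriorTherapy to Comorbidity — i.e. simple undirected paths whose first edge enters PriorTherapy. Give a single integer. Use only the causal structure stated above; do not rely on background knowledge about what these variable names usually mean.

3

A backdoor path from PriorTherapy to Comorbidity is any simple undirected path whose first edge points into PriorTherapy (i.e. leaves PriorTherapy via a parent).
Parents of PriorTherapy: {Dosage}.
Enumerating:
  P1: PriorTherapy <- Dosage -> Adherence -> Treatment -> Comorbidity
  P2: PriorTherapy <- Dosage -> Treatment -> Comorbidity
  P3: PriorTherapy <- Dosage -> Comorbidity
That exhausts the simple backdoor paths. Count: 3.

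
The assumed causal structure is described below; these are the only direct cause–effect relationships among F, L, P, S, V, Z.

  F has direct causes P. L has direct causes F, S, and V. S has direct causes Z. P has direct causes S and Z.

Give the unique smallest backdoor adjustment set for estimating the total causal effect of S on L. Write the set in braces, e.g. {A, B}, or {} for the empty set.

{Z}

Variables eligible for adjustment (non-descendants of S, excluding S and L): {V, Z}.
Backdoor paths from S to L:
  P1: S <- Z -> P -> F -> L
The empty set is not sufficient: P1 (S <- Z -> P -> F -> L) has no collider blocking it and no conditioned non-collider, so it is open.
Try {Z}:
  P1: blocked at fork node Z ∈ conditioning set.
{Z} contains no descendant of S and blocks every backdoor path.
No other singleton works — e.g. {V} leaves P1 open — so {Z} is the unique smallest valid adjustment set.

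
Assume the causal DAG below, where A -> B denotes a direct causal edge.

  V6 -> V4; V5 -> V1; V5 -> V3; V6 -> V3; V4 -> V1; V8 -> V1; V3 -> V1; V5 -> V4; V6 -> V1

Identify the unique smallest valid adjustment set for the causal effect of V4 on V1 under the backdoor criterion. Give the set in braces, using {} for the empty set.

Variables eligible for adjustment (non-descendants of V4, excluding V4 and V1): {V3, V5, V6, V8}.
Backdoor paths from V4 to V1:
  P1: V4 <- V6 -> V3 <- V5 -> V1
  P2: V4 <- V6 -> V3 -> V1
  P3: V4 <- V6 -> V1
  P4: V4 <- V5 -> V3 <- V6 -> V1
  P5: V4 <- V5 -> V3 -> V1
  P6: V4 <- V5 -> V1
The empty set is not sufficient: P2 (V4 <- V6 -> V3 -> V1) has no collider blocking it and no conditioned non-collider, so it is open.
Try {V5, V6}:
  P1: blocked at fork node V6 ∈ conditioning set.
  P2: blocked at fork node V6 ∈ conditioning set.
  P3: blocked at fork node V6 ∈ conditioning set.
  P4: blocked at fork node V5 ∈ conditioning set.
  P5: blocked at fork node V5 ∈ conditioning set.
  P6: blocked at fork node V5 ∈ conditioning set.
{V5, V6} contains no descendant of V4 and blocks every backdoor path.
Every element of {V5, V6} is needed (dropping V5 leaves P5 open; dropping V6 leaves P2 open), so no proper subset is valid.
Among all size-2 subsets of the eligible variables, only {V5, V6} blocks every backdoor path, so it is the unique smallest valid adjustment set.

{V5, V6}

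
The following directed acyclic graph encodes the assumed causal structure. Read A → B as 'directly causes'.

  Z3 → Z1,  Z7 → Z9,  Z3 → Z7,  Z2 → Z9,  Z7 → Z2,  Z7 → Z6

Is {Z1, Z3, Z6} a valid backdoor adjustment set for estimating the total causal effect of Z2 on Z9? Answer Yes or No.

Backdoor paths from Z2 to Z9 (paths whose first edge points into Z2):
  P1: Z2 <- Z7 -> Z9
Condition 1 (no descendant of Z2 in the set): holds — descendants of Z2 are {Z9}; none are in {Z1, Z3, Z6}.
Condition 2 (every backdoor path blocked by {Z1, Z3, Z6}):
  P1: open — no interior node is in the conditioning set.
{Z1, Z3, Z6} does not satisfy the backdoor criterion.

No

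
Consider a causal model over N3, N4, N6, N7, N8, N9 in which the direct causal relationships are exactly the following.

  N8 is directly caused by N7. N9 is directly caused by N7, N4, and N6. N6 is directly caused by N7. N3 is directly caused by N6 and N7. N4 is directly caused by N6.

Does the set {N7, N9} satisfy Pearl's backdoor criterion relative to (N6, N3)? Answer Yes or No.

Backdoor paths from N6 to N3 (paths whose first edge points into N6):
  P1: N6 <- N7 -> N3
Condition 1 (no descendant of N6 in the set): FAILS — N9 is a descendant of N6.
Condition 2 (every backdoor path blocked by {N7, N9}):
  P1: blocked at fork node N7 ∈ conditioning set.
{N7, N9} does not satisfy the backdoor criterion.

No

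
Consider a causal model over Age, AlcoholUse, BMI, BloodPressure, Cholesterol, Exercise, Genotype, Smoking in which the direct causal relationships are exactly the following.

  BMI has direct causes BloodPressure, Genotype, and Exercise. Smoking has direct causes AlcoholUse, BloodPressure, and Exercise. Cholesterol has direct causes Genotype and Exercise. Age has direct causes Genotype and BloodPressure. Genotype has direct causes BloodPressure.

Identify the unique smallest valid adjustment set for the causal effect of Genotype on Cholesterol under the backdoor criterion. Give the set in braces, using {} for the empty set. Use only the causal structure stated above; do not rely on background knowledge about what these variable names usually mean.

{}

Variables eligible for adjustment (non-descendants of Genotype, excluding Genotype and Cholesterol): {AlcoholUse, BloodPressure, Exercise, Smoking}.
Backdoor paths from Genotype to Cholesterol:
  P1: Genotype <- BloodPressure -> BMI <- Exercise -> Cholesterol
  P2: Genotype <- BloodPressure -> Smoking <- Exercise -> Cholesterol
Each backdoor path contains an unconditioned collider, so every path is already blocked with the empty conditioning set:
  P1: blocked at collider BMI (neither it nor any descendant is in the conditioning set).
  P2: blocked at collider Smoking (neither it nor any descendant is in the conditioning set).
The empty set is therefore the unique smallest valid set.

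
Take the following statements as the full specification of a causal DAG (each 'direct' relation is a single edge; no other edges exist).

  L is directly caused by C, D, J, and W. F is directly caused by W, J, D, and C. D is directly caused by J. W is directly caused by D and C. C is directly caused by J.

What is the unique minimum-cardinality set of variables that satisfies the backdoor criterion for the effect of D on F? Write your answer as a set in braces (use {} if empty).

{J}

Variables eligible for adjustment (non-descendants of D, excluding D and F): {C, J}.
Backdoor paths from D to F:
  P1: D <- J -> C -> W -> F
  P2: D <- J -> C -> L <- W -> F
  P3: D <- J -> C -> F
  P4: D <- J -> L <- C -> W -> F
  P5: D <- J -> L <- C -> F
  P6: D <- J -> L <- W <- C -> F
  P7: D <- J -> L <- W -> F
  P8: D <- J -> F
The empty set is not sufficient: P1 (D <- J -> C -> W -> F) has no collider blocking it and no conditioned non-collider, so it is open.
Try {J}:
  P1: blocked at fork node J ∈ conditioning set.
  P2: blocked at fork node J ∈ conditioning set.
  P3: blocked at fork node J ∈ conditioning set.
  P4: blocked at fork node J ∈ conditioning set.
  P5: blocked at fork node J ∈ conditioning set.
  P6: blocked at fork node J ∈ conditioning set.
  P7: blocked at fork node J ∈ conditioning set.
  P8: blocked at fork node J ∈ conditioning set.
{J} contains no descendant of D and blocks every backdoor path.
No other singleton works — e.g. {C} leaves P8 open — so {J} is the unique smallest valid adjustment set.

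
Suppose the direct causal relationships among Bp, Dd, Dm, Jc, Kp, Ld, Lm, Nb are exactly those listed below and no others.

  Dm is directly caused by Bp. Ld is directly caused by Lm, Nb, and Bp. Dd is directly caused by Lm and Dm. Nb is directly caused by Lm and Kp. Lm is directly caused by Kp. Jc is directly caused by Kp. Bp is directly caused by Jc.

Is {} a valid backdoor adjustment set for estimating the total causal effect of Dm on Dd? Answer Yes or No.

No

Backdoor paths from Dm to Dd (paths whose first edge points into Dm):
  P1: Dm <- Bp <- Jc <- Kp -> Lm -> Dd
  P2: Dm <- Bp <- Jc <- Kp -> Nb <- Lm -> Dd
  P3: Dm <- Bp <- Jc <- Kp -> Nb -> Ld <- Lm -> Dd
  P4: Dm <- Bp -> Ld <- Lm -> Dd
  P5: Dm <- Bp -> Ld <- Nb <- Kp -> Lm -> Dd
  P6: Dm <- Bp -> Ld <- Nb <- Lm -> Dd
Condition 1 (no descendant of Dm in the set): holds — descendants of Dm are {Dd}; none are in {}.
Condition 2 (every backdoor path blocked by {}):
  P1: open — no interior node is in the conditioning set.
  P2: blocked at collider Nb (neither it nor any descendant is in the conditioning set).
  P3: blocked at collider Ld (neither it nor any descendant is in the conditioning set).
  P4: blocked at collider Ld (neither it nor any descendant is in the conditioning set).
  P5: blocked at collider Ld (neither it nor any descendant is in the conditioning set).
  P6: blocked at collider Ld (neither it nor any descendant is in the conditioning set).
{} does not satisfy the backdoor criterion.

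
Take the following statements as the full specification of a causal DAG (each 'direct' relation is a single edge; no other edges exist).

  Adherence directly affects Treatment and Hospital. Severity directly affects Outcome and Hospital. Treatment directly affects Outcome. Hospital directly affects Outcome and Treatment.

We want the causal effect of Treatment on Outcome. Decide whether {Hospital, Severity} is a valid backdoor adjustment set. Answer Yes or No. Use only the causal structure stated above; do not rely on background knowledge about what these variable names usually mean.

Backdoor paths from Treatment to Outcome (paths whose first edge points into Treatment):
  P1: Treatment <- Adherence -> Hospital <- Severity -> Outcome
  P2: Treatment <- Adherence -> Hospital -> Outcome
  P3: Treatment <- Hospital <- Severity -> Outcome
  P4: Treatment <- Hospital -> Outcome
Condition 1 (no descendant of Treatment in the set): holds — descendants of Treatment are {Outcome}; none are in {Hospital, Severity}.
Condition 2 (every backdoor path blocked by {Hospital, Severity}):
  P1: blocked at fork node Severity ∈ conditioning set.
  P2: blocked at chain node Hospital ∈ conditioning set.
  P3: blocked at chain node Hospital ∈ conditioning set.
  P4: blocked at fork node Hospital ∈ conditioning set.
{Hospital, Severity} satisfies the backdoor criterion.

Yes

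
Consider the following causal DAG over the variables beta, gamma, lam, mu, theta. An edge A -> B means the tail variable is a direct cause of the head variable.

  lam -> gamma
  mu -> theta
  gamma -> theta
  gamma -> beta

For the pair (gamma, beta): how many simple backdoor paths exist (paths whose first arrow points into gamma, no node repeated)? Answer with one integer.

A backdoor path from gamma to beta is any simple undirected path whose first edge points into gamma (i.e. leaves gamma via a parent).
Parents of gamma: {lam}.
No simple path from any parent of gamma reaches beta without revisiting gamma, so there are no backdoor paths.

0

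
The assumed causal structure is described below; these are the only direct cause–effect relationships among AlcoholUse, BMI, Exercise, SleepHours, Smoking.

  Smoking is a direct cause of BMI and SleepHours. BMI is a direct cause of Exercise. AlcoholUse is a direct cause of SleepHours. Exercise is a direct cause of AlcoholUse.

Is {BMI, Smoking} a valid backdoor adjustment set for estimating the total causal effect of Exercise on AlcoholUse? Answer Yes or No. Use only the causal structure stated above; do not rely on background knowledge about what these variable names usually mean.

Backdoor paths from Exercise to AlcoholUse (paths whose first edge points into Exercise):
  P1: Exercise <- BMI <- Smoking -> SleepHours <- AlcoholUse
Condition 1 (no descendant of Exercise in the set): holds — descendants of Exercise are {AlcoholUse, SleepHours}; none are in {BMI, Smoking}.
Condition 2 (every backdoor path blocked by {BMI, Smoking}):
  P1: blocked at chain node BMI ∈ conditioning set.
{BMI, Smoking} satisfies the backdoor criterion.

Yes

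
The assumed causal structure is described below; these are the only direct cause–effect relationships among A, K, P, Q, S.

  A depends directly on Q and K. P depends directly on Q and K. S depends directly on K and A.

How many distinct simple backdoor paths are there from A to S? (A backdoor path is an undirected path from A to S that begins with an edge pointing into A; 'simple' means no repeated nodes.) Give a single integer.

2

A backdoor path from A to S is any simple undirected path whose first edge points into A (i.e. leaves A via a parent).
Parents of A: {K, Q}.
Enumerating:
  P1: A <- Q -> P <- K -> S
  P2: A <- K -> S
That exhausts the simple backdoor paths. Count: 2.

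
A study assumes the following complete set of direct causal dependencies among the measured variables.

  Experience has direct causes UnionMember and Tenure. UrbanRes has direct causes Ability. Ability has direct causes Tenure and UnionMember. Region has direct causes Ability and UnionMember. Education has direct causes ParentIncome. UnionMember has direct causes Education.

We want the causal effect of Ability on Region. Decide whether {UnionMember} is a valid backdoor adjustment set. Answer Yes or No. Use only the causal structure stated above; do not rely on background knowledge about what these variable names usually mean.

Backdoor paths from Ability to Region (paths whose first edge points into Ability):
  P1: Ability <- UnionMember -> Region
  P2: Ability <- Tenure -> Experience <- UnionMember -> Region
Condition 1 (no descendant of Ability in the set): holds — descendants of Ability are {Region, UrbanRes}; none are in {UnionMember}.
Condition 2 (every backdoor path blocked by {UnionMember}):
  P1: blocked at fork node UnionMember ∈ conditioning set.
  P2: blocked at collider Experience (neither it nor any descendant is in the conditioning set).
{UnionMember} satisfies the backdoor criterion.

Yes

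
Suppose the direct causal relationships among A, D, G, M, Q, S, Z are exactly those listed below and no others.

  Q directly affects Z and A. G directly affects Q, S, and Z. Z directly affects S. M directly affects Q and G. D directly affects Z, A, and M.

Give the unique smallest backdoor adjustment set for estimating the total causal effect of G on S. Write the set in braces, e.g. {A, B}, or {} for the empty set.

{M}

Variables eligible for adjustment (non-descendants of G, excluding G and S): {D, M}.
Backdoor paths from G to S:
  P1: G <- M <- D -> A <- Q -> Z -> S
  P2: G <- M <- D -> Z -> S
  P3: G <- M -> Q -> A <- D -> Z -> S
  P4: G <- M -> Q -> Z -> S
The empty set is not sufficient: P2 (G <- M <- D -> Z -> S) has no collider blocking it and no conditioned non-collider, so it is open.
Try {M}:
  P1: blocked at chain node M ∈ conditioning set.
  P2: blocked at chain node M ∈ conditioning set.
  P3: blocked at fork node M ∈ conditioning set.
  P4: blocked at fork node M ∈ conditioning set.
{M} contains no descendant of G and blocks every backdoor path.
No other singleton works — e.g. {D} leaves P4 open — so {M} is the unique smallest valid adjustment set.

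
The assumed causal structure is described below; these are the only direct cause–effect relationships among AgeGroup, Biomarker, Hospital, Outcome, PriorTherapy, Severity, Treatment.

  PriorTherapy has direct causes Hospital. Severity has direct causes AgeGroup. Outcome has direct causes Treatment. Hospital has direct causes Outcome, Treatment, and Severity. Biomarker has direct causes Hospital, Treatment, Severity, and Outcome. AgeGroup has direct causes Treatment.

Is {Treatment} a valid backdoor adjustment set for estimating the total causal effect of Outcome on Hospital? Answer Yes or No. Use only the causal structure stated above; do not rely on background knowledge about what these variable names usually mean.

Yes

Backdoor paths from Outcome to Hospital (paths whose first edge points into Outcome):
  P1: Outcome <- Treatment -> AgeGroup -> Severity -> Hospital
  P2: Outcome <- Treatment -> AgeGroup -> Severity -> Biomarker <- Hospital
  P3: Outcome <- Treatment -> Hospital
  P4: Outcome <- Treatment -> Biomarker <- Severity -> Hospital
  P5: Outcome <- Treatment -> Biomarker <- Hospital
Condition 1 (no descendant of Outcome in the set): holds — descendants of Outcome are {Biomarker, Hospital, PriorTherapy}; none are in {Treatment}.
Condition 2 (every backdoor path blocked by {Treatment}):
  P1: blocked at fork node Treatment ∈ conditioning set.
  P2: blocked at fork node Treatment ∈ conditioning set.
  P3: blocked at fork node Treatment ∈ conditioning set.
  P4: blocked at fork node Treatment ∈ conditioning set.
  P5: blocked at fork node Treatment ∈ conditioning set.
{Treatment} satisfies the backdoor criterion.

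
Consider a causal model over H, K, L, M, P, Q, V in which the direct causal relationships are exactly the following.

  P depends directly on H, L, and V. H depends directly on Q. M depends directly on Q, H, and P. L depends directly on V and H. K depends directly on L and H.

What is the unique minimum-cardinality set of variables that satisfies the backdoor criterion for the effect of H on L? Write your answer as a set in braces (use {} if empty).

{}

Variables eligible for adjustment (non-descendants of H, excluding H and L): {Q, V}.
Backdoor paths from H to L:
  P1: H <- Q -> M <- P <- V -> L
  P2: H <- Q -> M <- P <- L
Each backdoor path contains an unconditioned collider, so every path is already blocked with the empty conditioning set:
  P1: blocked at collider M (neither it nor any descendant is in the conditioning set).
  P2: blocked at collider M (neither it nor any descendant is in the conditioning set).
The empty set is therefore the unique smallest valid set.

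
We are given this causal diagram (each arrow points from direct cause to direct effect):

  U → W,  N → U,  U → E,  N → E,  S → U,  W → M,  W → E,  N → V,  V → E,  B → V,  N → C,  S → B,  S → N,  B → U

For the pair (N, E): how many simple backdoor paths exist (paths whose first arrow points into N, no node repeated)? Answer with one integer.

A backdoor path from N to E is any simple undirected path whose first edge points into N (i.e. leaves N via a parent).
Parents of N: {S}.
Enumerating:
  P1: N <- S -> B -> U -> W -> E
  P2: N <- S -> B -> U -> E
  P3: N <- S -> B -> V -> E
  P4: N <- S -> U <- B -> V -> E
  P5: N <- S -> U -> W -> E
  P6: N <- S -> U -> E
That exhausts the simple backdoor paths. Count: 6.

6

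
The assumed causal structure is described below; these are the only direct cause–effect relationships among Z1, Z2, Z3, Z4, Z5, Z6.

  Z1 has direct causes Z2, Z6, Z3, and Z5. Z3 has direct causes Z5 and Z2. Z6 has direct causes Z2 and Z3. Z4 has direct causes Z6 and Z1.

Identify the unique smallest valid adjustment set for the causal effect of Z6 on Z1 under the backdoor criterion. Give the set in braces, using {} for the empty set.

Variables eligible for adjustment (non-descendants of Z6, excluding Z6 and Z1): {Z2, Z3, Z5}.
Backdoor paths from Z6 to Z1:
  P1: Z6 <- Z2 -> Z3 <- Z5 -> Z1
  P2: Z6 <- Z2 -> Z3 -> Z1
  P3: Z6 <- Z2 -> Z1
  P4: Z6 <- Z3 <- Z5 -> Z1
  P5: Z6 <- Z3 <- Z2 -> Z1
  P6: Z6 <- Z3 -> Z1
The empty set is not sufficient: P2 (Z6 <- Z2 -> Z3 -> Z1) has no collider blocking it and no conditioned non-collider, so it is open.
Try {Z2, Z3}:
  P1: blocked at fork node Z2 ∈ conditioning set.
  P2: blocked at fork node Z2 ∈ conditioning set.
  P3: blocked at fork node Z2 ∈ conditioning set.
  P4: blocked at chain node Z3 ∈ conditioning set.
  P5: blocked at chain node Z3 ∈ conditioning set.
  P6: blocked at fork node Z3 ∈ conditioning set.
{Z2, Z3} contains no descendant of Z6 and blocks every backdoor path.
Every element of {Z2, Z3} is needed (dropping Z2 leaves P1 open; dropping Z3 leaves P4 open), so no proper subset is valid.
Among all size-2 subsets of the eligible variables, only {Z2, Z3} blocks every backdoor path, so it is the unique smallest valid adjustment set.

{Z2, Z3}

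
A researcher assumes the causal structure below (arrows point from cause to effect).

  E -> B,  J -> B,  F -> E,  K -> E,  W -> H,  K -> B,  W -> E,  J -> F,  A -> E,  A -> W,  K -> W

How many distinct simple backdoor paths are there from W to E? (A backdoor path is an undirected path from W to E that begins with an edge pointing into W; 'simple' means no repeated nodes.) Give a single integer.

A backdoor path from W to E is any simple undirected path whose first edge points into W (i.e. leaves W via a parent).
Parents of W: {A, K}.
Enumerating:
  P1: W <- A -> E
  P2: W <- K -> E
  P3: W <- K -> B <- J -> F -> E
  P4: W <- K -> B <- E
That exhausts the simple backdoor paths. Count: 4.

4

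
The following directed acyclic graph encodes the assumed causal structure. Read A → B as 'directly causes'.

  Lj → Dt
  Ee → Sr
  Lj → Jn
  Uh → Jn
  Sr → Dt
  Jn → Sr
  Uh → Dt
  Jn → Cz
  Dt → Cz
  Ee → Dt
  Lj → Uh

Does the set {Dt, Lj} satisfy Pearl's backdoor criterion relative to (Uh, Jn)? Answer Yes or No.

Backdoor paths from Uh to Jn (paths whose first edge points into Uh):
  P1: Uh <- Lj -> Jn
  P2: Uh <- Lj -> Dt <- Ee -> Sr <- Jn
  P3: Uh <- Lj -> Dt <- Sr <- Jn
  P4: Uh <- Lj -> Dt -> Cz <- Jn
Condition 1 (no descendant of Uh in the set): FAILS — Dt is a descendant of Uh.
Condition 2 (every backdoor path blocked by {Dt, Lj}):
  P1: blocked at fork node Lj ∈ conditioning set.
  P2: blocked at fork node Lj ∈ conditioning set.
  P3: blocked at fork node Lj ∈ conditioning set.
  P4: blocked at fork node Lj ∈ conditioning set.
{Dt, Lj} does not satisfy the backdoor criterion.

No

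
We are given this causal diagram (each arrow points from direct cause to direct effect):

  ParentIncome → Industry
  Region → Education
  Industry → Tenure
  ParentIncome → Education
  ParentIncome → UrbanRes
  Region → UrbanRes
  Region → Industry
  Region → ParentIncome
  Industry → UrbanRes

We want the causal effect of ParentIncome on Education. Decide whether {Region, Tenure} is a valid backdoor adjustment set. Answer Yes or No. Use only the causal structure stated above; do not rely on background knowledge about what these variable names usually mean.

No

Backdoor paths from ParentIncome to Education (paths whose first edge points into ParentIncome):
  P1: ParentIncome <- Region -> Education
Condition 1 (no descendant of ParentIncome in the set): FAILS — Tenure is a descendant of ParentIncome.
Condition 2 (every backdoor path blocked by {Region, Tenure}):
  P1: blocked at fork node Region ∈ conditioning set.
{Region, Tenure} does not satisfy the backdoor criterion.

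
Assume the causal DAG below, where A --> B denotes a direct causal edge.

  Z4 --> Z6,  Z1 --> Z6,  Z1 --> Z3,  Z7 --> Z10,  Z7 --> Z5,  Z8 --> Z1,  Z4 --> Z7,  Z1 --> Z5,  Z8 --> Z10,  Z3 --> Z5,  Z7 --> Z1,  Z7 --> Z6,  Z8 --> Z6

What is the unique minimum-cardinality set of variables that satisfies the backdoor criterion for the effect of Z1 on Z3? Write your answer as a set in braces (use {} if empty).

{}

Variables eligible for adjustment (non-descendants of Z1, excluding Z1 and Z3): {Z10, Z4, Z7, Z8}.
Backdoor paths from Z1 to Z3:
  P1: Z1 <- Z8 -> Z6 <- Z4 -> Z7 -> Z5 <- Z3
  P2: Z1 <- Z8 -> Z6 <- Z7 -> Z5 <- Z3
  P3: Z1 <- Z8 -> Z10 <- Z7 -> Z5 <- Z3
  P4: Z1 <- Z7 -> Z5 <- Z3
Each backdoor path contains an unconditioned collider, so every path is already blocked with the empty conditioning set:
  P1: blocked at collider Z6 (neither it nor any descendant is in the conditioning set).
  P2: blocked at collider Z6 (neither it nor any descendant is in the conditioning set).
  P3: blocked at collider Z10 (neither it nor any descendant is in the conditioning set).
  P4: blocked at collider Z5 (neither it nor any descendant is in the conditioning set).
The empty set is therefore the unique smallest valid set.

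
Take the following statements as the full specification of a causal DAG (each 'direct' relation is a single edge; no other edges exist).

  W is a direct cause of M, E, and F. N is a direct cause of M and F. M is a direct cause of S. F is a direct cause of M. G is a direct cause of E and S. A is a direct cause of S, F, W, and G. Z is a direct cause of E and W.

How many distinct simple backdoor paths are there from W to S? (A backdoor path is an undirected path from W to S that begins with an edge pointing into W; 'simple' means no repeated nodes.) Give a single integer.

8

A backdoor path from W to S is any simple undirected path whose first edge points into W (i.e. leaves W via a parent).
Parents of W: {A, Z}.
Enumerating:
  P1: W <- A -> G -> S
  P2: W <- A -> F <- N -> M -> S
  P3: W <- A -> F -> M -> S
  P4: W <- A -> S
  P5: W <- Z -> E <- G <- A -> F <- N -> M -> S
  P6: W <- Z -> E <- G <- A -> F -> M -> S
  P7: W <- Z -> E <- G <- A -> S
  P8: W <- Z -> E <- G -> S
That exhausts the simple backdoor paths. Count: 8.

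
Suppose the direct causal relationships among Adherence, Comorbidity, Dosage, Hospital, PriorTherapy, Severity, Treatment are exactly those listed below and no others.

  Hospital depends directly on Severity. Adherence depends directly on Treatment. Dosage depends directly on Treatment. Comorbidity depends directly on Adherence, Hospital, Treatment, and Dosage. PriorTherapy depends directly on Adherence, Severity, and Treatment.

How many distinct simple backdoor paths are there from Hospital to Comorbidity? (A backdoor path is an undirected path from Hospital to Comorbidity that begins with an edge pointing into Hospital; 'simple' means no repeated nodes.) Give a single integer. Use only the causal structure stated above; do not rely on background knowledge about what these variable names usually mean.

6

A backdoor path from Hospital to Comorbidity is any simple undirected path whose first edge points into Hospital (i.e. leaves Hospital via a parent).
Parents of Hospital: {Severity}.
Enumerating:
  P1: Hospital <- Severity -> PriorTherapy <- Treatment -> Adherence -> Comorbidity
  P2: Hospital <- Severity -> PriorTherapy <- Treatment -> Dosage -> Comorbidity
  P3: Hospital <- Severity -> PriorTherapy <- Treatment -> Comorbidity
  P4: Hospital <- Severity -> PriorTherapy <- Adherence <- Treatment -> Dosage -> Comorbidity
  P5: Hospital <- Severity -> PriorTherapy <- Adherence <- Treatment -> Comorbidity
  P6: Hospital <- Severity -> PriorTherapy <- Adherence -> Comorbidity
That exhausts the simple backdoor paths. Count: 6.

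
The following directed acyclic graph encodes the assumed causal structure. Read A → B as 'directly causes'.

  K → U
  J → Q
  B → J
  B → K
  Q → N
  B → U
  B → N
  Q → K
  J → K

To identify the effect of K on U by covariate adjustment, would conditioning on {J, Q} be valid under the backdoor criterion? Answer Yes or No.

No

Backdoor paths from K to U (paths whose first edge points into K):
  P1: K <- B -> U
  P2: K <- J <- B -> U
  P3: K <- J -> Q -> N <- B -> U
  P4: K <- Q <- J <- B -> U
  P5: K <- Q -> N <- B -> U
Condition 1 (no descendant of K in the set): holds — descendants of K are {U}; none are in {J, Q}.
Condition 2 (every backdoor path blocked by {J, Q}):
  P1: open — no interior node is in the conditioning set.
  P2: blocked at chain node J ∈ conditioning set.
  P3: blocked at fork node J ∈ conditioning set.
  P4: blocked at chain node Q ∈ conditioning set.
  P5: blocked at fork node Q ∈ conditioning set.
{J, Q} does not satisfy the backdoor criterion.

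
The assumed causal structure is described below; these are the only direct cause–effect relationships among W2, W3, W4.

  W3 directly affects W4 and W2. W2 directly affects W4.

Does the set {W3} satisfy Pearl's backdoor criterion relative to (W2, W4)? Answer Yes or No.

Yes

Backdoor paths from W2 to W4 (paths whose first edge points into W2):
  P1: W2 <- W3 -> W4
Condition 1 (no descendant of W2 in the set): holds — descendants of W2 are {W4}; none are in {W3}.
Condition 2 (every backdoor path blocked by {W3}):
  P1: blocked at fork node W3 ∈ conditioning set.
{W3} satisfies the backdoor criterion.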